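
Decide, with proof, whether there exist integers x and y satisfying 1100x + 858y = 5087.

There are no such integers.

Any value of 1100x + 858y is a multiple of gcd(1100, 858) = 22.
But 5087 is not a multiple of 22 (it leaves remainder 5).
So the equation is unsolvable over ℤ.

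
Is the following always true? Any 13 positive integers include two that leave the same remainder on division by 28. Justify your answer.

No; for instance {94, 95, 96, 97, 98, 99, 100, 101, 102, 103, 104, 105, 106} is a counterexample.

Try 13 consecutive integers, 94, 95, …, 106. Their remainders mod 28 are 10, 11, 12, 13, 14, 15, 16, 17, 18, 19, 20, 21, 22 — pairwise different, as any 13 ≤ 28 consecutive integers have distinct residues.
So no two of them leave the same remainder on division by 28; the claim fails for this set.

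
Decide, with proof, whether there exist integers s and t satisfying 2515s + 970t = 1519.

Any value of 2515s + 970t is a multiple of gcd(2515, 970) = 5.
But 1519 = 5·303 + 4, so 5 ∤ 1519.
So the equation is unsolvable over ℤ.

No, no such integers exist.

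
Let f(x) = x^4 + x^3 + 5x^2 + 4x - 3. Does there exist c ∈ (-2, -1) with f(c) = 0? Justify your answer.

Yes, f has a root in the interval.

f(-2) = 17 and f(-1) = -2, which have opposite signs.
f is continuous everywhere (it is a polynomial), in particular on [-2, -1].
So by the Intermediate Value Theorem there is a c strictly between -2 and -1 with f(c) = 0.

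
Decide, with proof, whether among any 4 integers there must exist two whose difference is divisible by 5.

No; for instance {4, 5, 6, 7} is a counterexample.

Consider the 4 integers 4, 5, 6, 7. They lie in distinct residue classes modulo 5, since 4 ≤ 5.
Any two of them differ by at most 3 < 5 and by at least 1, so no difference is a multiple of 5.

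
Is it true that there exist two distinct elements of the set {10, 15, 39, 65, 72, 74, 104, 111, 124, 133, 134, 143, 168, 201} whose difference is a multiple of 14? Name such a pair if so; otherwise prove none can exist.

No such pair exists.

Two integers differ by a multiple of 14 exactly when they have the same residue mod 14. The residues are 10↦10, 15↦1, 39↦11, 65↦9, 72↦2, 74↦4, 104↦6, 111↦13, 124↦12, 133↦7, 134↦8, 143↦3, 168↦0, 201↦5.
No residue repeats among the 14 elements, so no pair has difference ≡ 0 (mod 14).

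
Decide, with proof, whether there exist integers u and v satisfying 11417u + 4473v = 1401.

There are no such integers.

gcd(11417, 4473) = 7, so every integer of the form 11417u + 4473v is a multiple of 7.
But 1401 = 7·200 + 1, so 7 ∤ 1401.
Hence no integers u, v satisfy the equation.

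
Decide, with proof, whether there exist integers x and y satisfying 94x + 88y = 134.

Every value of 94x + 88y is a multiple of gcd(94, 88) = 2; since 2 ∣ 134, solutions exist.
Dividing through by 2 reduces the equation to 47x + 44y = 67.
Euclidean algorithm: 47 = 1·44 + 3, 44 = 14·3 + 2, 3 = 1·2 + 1, 2 = 2·1 + 0.
Back-substituting, 1 = 3 − 1·2 = 3 − (44 − 14·3) = −44 + 15·3 = −44 + 15·(47 − 1·44) = 15·47 − 16·44; that is, 47·15 + 44·(-16) = 1.
Times 67: 47·1005 + 44·(-1072) = 67, so (1005, -1072) solves it.
Subtracting 22·44 from x and adding 22·47 to y gives the tidier solution (37, -38).
Check: 94·37 + 88·(-38) = 3478 − 3344 = 134. ✓

x = 37, y = -38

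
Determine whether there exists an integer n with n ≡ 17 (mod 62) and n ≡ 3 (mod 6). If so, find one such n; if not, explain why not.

The moduli are not coprime: gcd(62, 6) = 2. Compatibility requires 2 ∣ (3 − 17) = -14, which holds, so solutions exist.
The integers ≡ 17 (mod 62) are 17, 79, 141, …; their remainders mod 6 are 5, 1, 3, so n = 141 is the first that is ≡ 3 (mod 6).
Indeed 141 ≡ 17 (mod 62) and 141 ≡ 3 (mod 6).

n = 141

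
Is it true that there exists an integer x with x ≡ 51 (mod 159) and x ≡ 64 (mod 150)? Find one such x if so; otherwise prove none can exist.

There is no such integer.

Reduce both congruences modulo 3, which divides 159 and 150: they say x ≡ 51 (mod 3) and x ≡ 64 (mod 3).
These are incompatible: 51 − 64 = -13 is not divisible by 3.
Therefore no such x exists.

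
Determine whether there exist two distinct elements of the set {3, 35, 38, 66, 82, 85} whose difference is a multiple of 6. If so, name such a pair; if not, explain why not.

There is no such pair.

Reduce each element modulo 6: 3↦3, 35↦5, 38↦2, 66↦0, 82↦4, 85↦1.
No residue repeats among the 6 elements, so no pair has difference ≡ 0 (mod 6).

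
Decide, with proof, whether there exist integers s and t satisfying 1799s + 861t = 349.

No such integers exist.

gcd(1799, 861) = 7, so every integer of the form 1799s + 861t is a multiple of 7.
But 349 = 7·49 + 6, so 7 ∤ 349.
Therefore 1799s + 861t = 349 has no solution in integers.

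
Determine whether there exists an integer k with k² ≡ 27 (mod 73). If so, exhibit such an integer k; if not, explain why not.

k = 63

k = 63 works: 63² = 3969, and 3969 − 27 = 3942 = 54·73.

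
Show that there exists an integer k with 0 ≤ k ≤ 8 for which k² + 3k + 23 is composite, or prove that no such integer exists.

At k = 7: 7² + 3·7 + 23 = 93 = 3·31, which is composite.

k = 7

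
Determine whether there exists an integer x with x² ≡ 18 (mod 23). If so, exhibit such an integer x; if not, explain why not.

Take x = 8. Then 8² = 64 = 2·23 + 18, so 8² ≡ 18 (mod 23).

x = 8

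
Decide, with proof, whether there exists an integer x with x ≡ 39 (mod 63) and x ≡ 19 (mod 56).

No, no such integer exists.

Reduce both congruences modulo 7, which divides 63 and 56: they say x ≡ 39 (mod 7) and x ≡ 19 (mod 7).
However 39 ≡ 4 and 19 ≡ 5 (mod 7), and 4 ≠ 5.
Therefore no such x exists.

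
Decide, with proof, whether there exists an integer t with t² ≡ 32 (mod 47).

t = 19 works: 19² = 361, and 361 − 32 = 329 = 7·47.

t = 19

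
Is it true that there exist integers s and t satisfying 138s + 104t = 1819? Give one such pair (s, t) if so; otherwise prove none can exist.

There are no such integers.

Both 138 and 104 are divisible by gcd(138, 104) = 2, hence so is any combination 138s + 104t.
But 1819 is not a multiple of 2 (it leaves remainder 1).
Hence no integers s, t satisfy the equation.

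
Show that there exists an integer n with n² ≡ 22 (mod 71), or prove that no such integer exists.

71 is prime, so by Euler's criterion 22 is a square mod 71 iff 22^((71−1)/2) = 22^35 ≡ 1 (mod 71).
Squaring successively (mod 71): 22^2 = 484 ≡ 58; 22^4 ≡ 58² = 3364 ≡ 27; 22^8 ≡ 27² = 729 ≡ 19; 22^16 ≡ 19² = 361 ≡ 6; 22^32 ≡ 6² = 36 ≡ 36.
Since 35 = 32 + 2 + 1, 22^35 ≡ 36 · 58 · 22; multiplying out mod 71: 36·58 = 2088 ≡ 29, then 29·22 = 638 ≡ 70. Thus 22^35 ≡ 70 ≡ −1 (mod 71).
By Euler's criterion 22 is a quadratic non-residue mod 71: no n satisfies n² ≡ 22 (mod 71).

No such integer exists.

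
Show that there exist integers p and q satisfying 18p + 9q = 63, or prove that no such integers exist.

p = 0, q = 7

gcd(18, 9) = 9, and 9 divides 63, so integer solutions exist.
Dividing through by 9 reduces the equation to 2p + 1q = 7.
The coefficient of q is 1, so setting p = 0 and q = 7 already solves it.
Indeed 18·0 + 9·7 = 0 + 63 = 63.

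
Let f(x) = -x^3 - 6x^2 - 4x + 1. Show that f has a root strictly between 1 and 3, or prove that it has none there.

f has no root in that interval.

f(1) = -10 and f(3) = -92, both negative, so a sign-change argument is unavailable; we show f keeps this sign on the whole interval.
Substitute x = 1 + u, where 0 < u < 2 on the interval. Expanding, f(1 + u) = -u^3 - 9u^2 - 19u - 10.
All 4 nonzero coefficients of this polynomial in u are negative; hence for u > 0 the value is a sum of negative terms (the constant -10 among them).
Therefore f(x) < 0 throughout (1, 3), and f has no zero there.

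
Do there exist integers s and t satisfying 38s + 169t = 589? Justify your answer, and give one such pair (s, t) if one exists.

Since gcd(38, 169) = 1, every integer is an integer combination of 38 and 169.
Euclidean algorithm: 169 = 4·38 + 17, 38 = 2·17 + 4, 17 = 4·4 + 1, 4 = 4·1 + 0.
Unwinding: 1 = 17 − 4·4 = 17 − 4·(38 − 2·17) = −4·38 + 9·17 = −4·38 + 9·(169 − 4·38) = 9·169 − 40·38, i.e. 38·(-40) + 169·9 = 1.
Multiplying through by 589: s = (-40)·589 = -23560, t = 9·589 = 5301 is a solution.
Adding 140·169 to s and subtracting 140·38 from t gives the tidier solution (100, -19).
Check: 38·100 + 169·(-19) = 3800 − 3211 = 589. ✓

s = 100, t = -19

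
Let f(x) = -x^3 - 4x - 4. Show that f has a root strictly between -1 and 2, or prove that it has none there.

Yes, f has a root in the interval.

f(-1) = 1 and f(2) = -20, which have opposite signs.
f is continuous everywhere (it is a polynomial), in particular on [-1, 2].
By the Intermediate Value Theorem, f takes the value 0 somewhere in the open interval.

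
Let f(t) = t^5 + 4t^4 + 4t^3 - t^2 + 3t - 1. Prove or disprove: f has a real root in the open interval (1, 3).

f has no root in that interval.

The endpoint values f(1) = 10 and f(3) = 674 are both positive. Claim: f(t) > 0 for every t in (1, 3).
Substitute t = 1 + u, where 0 < u < 2 on the interval. Expanding, f(1 + u) = u^5 + 9u^4 + 30u^3 + 45u^2 + 34u + 10.
All 6 nonzero coefficients of this polynomial in u are positive; hence for u > 0 the value is a sum of positive terms (the constant 10 among them).
So f is strictly positive on (1, 3); no root exists in the interval.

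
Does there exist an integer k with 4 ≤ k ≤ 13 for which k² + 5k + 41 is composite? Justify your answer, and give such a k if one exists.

At k = 8: 8² + 5·8 + 41 = 145 = 5·29, which is composite.

k = 8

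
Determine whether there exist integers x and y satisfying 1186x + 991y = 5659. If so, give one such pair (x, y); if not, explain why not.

x = 771, y = -917

Since gcd(1186, 991) = 1, every integer is an integer combination of 1186 and 991.
Run the Euclidean algorithm on 1186 and 991: 1186 = 1·991 + 195, 991 = 5·195 + 16, 195 = 12·16 + 3, 16 = 5·3 + 1, 3 = 3·1 + 0.
Unwinding: 1 = 16 − 5·3 = 16 − 5·(195 − 12·16) = −5·195 + 61·16 = −5·195 + 61·(991 − 5·195) = 61·991 − 310·195 = 61·991 − 310·(1186 − 1·991) = −310·1186 + 371·991, i.e. 1186·(-310) + 991·371 = 1.
Scaling by 5659 gives the particular solution (x, y) = (-1754290, 2099489).
The general solution is x = -1754290 + 991k, y = 2099489 − 1186k; taking k = 1771 gives the smaller pair x = 771, y = -917.
Indeed 1186·771 + 991·(-917) = 914406 − 908747 = 5659.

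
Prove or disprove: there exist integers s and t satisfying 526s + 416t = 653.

No such integers exist.

Both 526 and 416 are divisible by gcd(526, 416) = 2, hence so is any combination 526s + 416t.
But 653 = 2·326 + 1, so 2 ∤ 653.
Therefore 526s + 416t = 653 has no solution in integers.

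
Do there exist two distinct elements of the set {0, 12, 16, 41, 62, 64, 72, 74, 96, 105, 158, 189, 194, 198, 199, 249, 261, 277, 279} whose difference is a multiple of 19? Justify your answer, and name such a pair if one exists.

Reduce each element modulo 19: 0↦0, 12↦12, 16↦16, 41↦3, 62↦5, 64↦7, 72↦15, 74↦17, 96↦1, 105↦10, 158↦6, 189↦18, 194↦4, 198↦8, 199↦9, 249↦2, 261↦14, 277↦11, 279↦13.
All 19 residues are distinct, so no two elements differ by a multiple of 19.

No such pair exists.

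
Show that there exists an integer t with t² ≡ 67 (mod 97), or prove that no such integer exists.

97 is prime, so by Euler's criterion 67 is a square mod 97 iff 67^((97−1)/2) = 67^48 ≡ 1 (mod 97).
Repeated squaring mod 97: 67^2 = 4489 ≡ 27; 67^4 ≡ 27² = 729 ≡ 50; 67^8 ≡ 50² = 2500 ≡ 75; 67^16 ≡ 75² = 5625 ≡ 96; 67^32 ≡ 96² = 9216 ≡ 1.
Since 48 = 32 + 16, 67^48 ≡ 1 · 96; multiplying out mod 97: 1·96 = 96 ≡ 96. Thus 67^48 ≡ 96 ≡ −1 (mod 97).
The value −1 means 67 is a non-residue modulo 97, so t² ≡ 67 (mod 97) is impossible.

There is no such integer.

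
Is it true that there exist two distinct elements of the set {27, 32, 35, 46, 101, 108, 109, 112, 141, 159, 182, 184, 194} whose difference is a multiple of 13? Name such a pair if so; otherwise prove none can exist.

Reduce each element modulo 13: 27↦1, 32↦6, 35↦9, 46↦7, 101↦10, 108↦4, 109↦5, 112↦8, 141↦11, 159↦3, 182↦0, 184↦2, 194↦12.
These 13 residues are pairwise different, hence no difference of two elements is divisible by 13.

No such pair exists.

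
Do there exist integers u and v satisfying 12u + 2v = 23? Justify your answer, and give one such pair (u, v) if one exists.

No, no such integers exist.

gcd(12, 2) = 2, so every integer of the form 12u + 2v is a multiple of 2.
But 23 is not a multiple of 2 (it leaves remainder 1).
Therefore 12u + 2v = 23 has no solution in integers.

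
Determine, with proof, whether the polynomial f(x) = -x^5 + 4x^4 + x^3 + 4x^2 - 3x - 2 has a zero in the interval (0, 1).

f(0) = -2 and f(1) = 3, which have opposite signs.
Since f is a polynomial it is continuous on [0, 1].
By the Intermediate Value Theorem, f takes the value 0 somewhere in the open interval.

Such a root exists.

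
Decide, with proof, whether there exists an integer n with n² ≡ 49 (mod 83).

Take n = 7. Then 7² = 49, and since 0 ≤ 49 < 83 this is already reduced: 7² ≡ 49 (mod 83).

n = 7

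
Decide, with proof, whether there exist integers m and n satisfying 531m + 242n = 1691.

m = 175, n = -377

531 and 242 are coprime, so 531m + 242n ranges over all of ℤ.
Euclidean algorithm: 531 = 2·242 + 47, 242 = 5·47 + 7, 47 = 6·7 + 5, 7 = 1·5 + 2, 5 = 2·2 + 1, 2 = 2·1 + 0.
Back-substituting, 1 = 5 − 2·2 = 5 − 2·(7 − 1·5) = −2·7 + 3·5 = −2·7 + 3·(47 − 6·7) = 3·47 − 20·7 = 3·47 − 20·(242 − 5·47) = −20·242 + 103·47 = −20·242 + 103·(531 − 2·242) = 103·531 − 226·242; that is, 531·103 + 242·(-226) = 1.
Multiplying through by 1691: m = 103·1691 = 174173, n = (-226)·1691 = -382166 is a solution.
Subtracting 719·242 from m and adding 719·531 to n gives the tidier solution (175, -377).
Check: 531·175 + 242·(-377) = 92925 − 91234 = 1691. ✓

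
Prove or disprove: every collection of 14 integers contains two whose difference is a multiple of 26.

No, the set {59, 60, 61, 62, 63, 64, 65, 66, 67, 68, 69, 70, 71, 72} is a counterexample.

Try 14 consecutive integers, 59, 60, …, 72. Their remainders mod 26 are 7, 8, 9, 10, 11, 12, 13, 14, 15, 16, 17, 18, 19, 20 — pairwise different, as any 14 ≤ 26 consecutive integers have distinct residues.
The differences between them range over 1, …, 13, none of which is divisible by 26.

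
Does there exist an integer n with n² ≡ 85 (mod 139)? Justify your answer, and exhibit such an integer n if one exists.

There is no such integer.

Apply Euler's criterion with the prime 139: 85 is a quadratic residue iff 85^69 ≡ 1 (mod 139), and a non-residue iff it is ≡ −1.
Squaring successively (mod 139): 85^2 = 7225 ≡ 136; 85^4 ≡ 136² = 18496 ≡ 9; 85^8 ≡ 9² = 81 ≡ 81; 85^16 ≡ 81² = 6561 ≡ 28; 85^32 ≡ 28² = 784 ≡ 89; 85^64 ≡ 89² = 7921 ≡ 137.
Since 69 = 64 + 4 + 1, 85^69 ≡ 137 · 9 · 85; multiplying out mod 139: 137·9 = 1233 ≡ 121, then 121·85 = 10285 ≡ 138. Thus 85^69 ≡ 138 ≡ −1 (mod 139).
By Euler's criterion 85 is a quadratic non-residue mod 139: no n satisfies n² ≡ 85 (mod 139).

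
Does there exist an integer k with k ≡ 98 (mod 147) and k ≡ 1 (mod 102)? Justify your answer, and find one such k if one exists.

Reduce both congruences modulo 3, which divides 147 and 102: they say k ≡ 98 (mod 3) and k ≡ 1 (mod 3).
But 98 mod 3 = 2 while 1 mod 3 = 1, a contradiction.
So no integer satisfies both congruences.

No, no such integer exists.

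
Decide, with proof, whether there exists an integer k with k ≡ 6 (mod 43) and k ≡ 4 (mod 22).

k = 92

The moduli 43 and 22 are coprime, so by the Chinese Remainder Theorem a unique solution modulo 946 exists.
Write k = 6 + 43t and require 6 + 43t ≡ 4 (mod 22), i.e. 43t ≡ 20 (mod 22).
43 ≡ 21 (mod 22), so this reads 21t ≡ 20 (mod 22). Invert 21 mod 22 by the Euclidean algorithm: 22 = 1·21 + 1, 21 = 21·1 + 0; back-substituting, 1 = 22 − 1·21. Hence 21·(-1) ≡ 1, so 21⁻¹ ≡ -1 ≡ 21 (mod 22).
Multiplying by 21: t ≡ 21·20 = 420 ≡ 2 (mod 22).
Taking t = 2 gives k = 6 + 43·2 = 92.
Indeed 92 ≡ 6 (mod 43) and 92 ≡ 4 (mod 22).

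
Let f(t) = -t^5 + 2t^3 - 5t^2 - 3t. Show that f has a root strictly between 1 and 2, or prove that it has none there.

No such root exists.

f(1) = -7 and f(2) = -42, both negative, so a sign-change argument is unavailable; we show f keeps this sign on the whole interval.
Shift to the endpoint 1: with t = 1 + u (0 < u < 1), one computes f(1 + u) = -u^5 - 5u^4 - 8u^3 - 9u^2 - 12u - 7.
The nonzero coefficients here are all negative, so for u > 0 every term is negative (or zero), and the constant term -7 is strictly negative.
So f is strictly negative on (1, 2); no root exists in the interval.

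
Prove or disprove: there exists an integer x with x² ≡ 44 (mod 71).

No, no such integer exists.

71 is prime, so by Euler's criterion 44 is a square mod 71 iff 44^((71−1)/2) = 44^35 ≡ 1 (mod 71).
Squaring successively (mod 71): 44^2 = 1936 ≡ 19; 44^4 ≡ 19² = 361 ≡ 6; 44^8 ≡ 6² = 36 ≡ 36; 44^16 ≡ 36² = 1296 ≡ 18; 44^32 ≡ 18² = 324 ≡ 40.
Since 35 = 32 + 2 + 1, 44^35 ≡ 40 · 19 · 44; multiplying out mod 71: 40·19 = 760 ≡ 50, then 50·44 = 2200 ≡ 70. Thus 44^35 ≡ 70 ≡ −1 (mod 71).
The value −1 means 44 is a non-residue modulo 71, so x² ≡ 44 (mod 71) is impossible.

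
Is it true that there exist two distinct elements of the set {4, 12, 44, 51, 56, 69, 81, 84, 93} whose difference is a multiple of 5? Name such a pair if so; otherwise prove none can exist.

The pair (4, 44) works.

Reduce each element mod 5: 4↦4, 12↦2, 44↦4, 51↦1, 56↦1, 69↦4, 81↦1, 84↦4, 93↦3. The residue 4 repeats (at 4 and 44), and 44 − 4 = 40 = 8·5.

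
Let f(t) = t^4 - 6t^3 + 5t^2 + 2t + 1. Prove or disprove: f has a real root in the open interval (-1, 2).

f(-1) = 11 and f(2) = -7, which have opposite signs.
As a polynomial, f is continuous on every closed interval.
By the Intermediate Value Theorem f must vanish at some point of (-1, 2).

Yes, f has a root in the interval.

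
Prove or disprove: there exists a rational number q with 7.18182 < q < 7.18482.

q = 273/38

Look for a denominator N such that an integer falls strictly between N·7.18182 and N·7.18482. N = 38 works: 38·7.18182 = 272.90916 < 273 < 273.02316 = 38·7.18482.
So q = 273/38 works: it is a ratio of integers, and dividing 38·7.18182 < 273 < 38·7.18482 through by 38 gives 7.18182 < 273/38 < 7.18482.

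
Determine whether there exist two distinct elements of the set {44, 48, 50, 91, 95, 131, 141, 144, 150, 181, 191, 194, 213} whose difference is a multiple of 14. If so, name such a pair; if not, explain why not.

No, no such pair exists.

Reduce each element modulo 14: 44↦2, 48↦6, 50↦8, 91↦7, 95↦11, 131↦5, 141↦1, 144↦4, 150↦10, 181↦13, 191↦9, 194↦12, 213↦3.
No residue repeats among the 13 elements, so no pair has difference ≡ 0 (mod 14).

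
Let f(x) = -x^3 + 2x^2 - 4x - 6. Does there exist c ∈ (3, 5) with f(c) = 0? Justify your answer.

f(3) = -27 and f(5) = -101, both negative.
f'(x) = -3x^2 + 4x - 4 has discriminant 4² − 4·(-3)·(-4) = -32 < 0, so f' has no real roots and is negative for every real x.
So f is strictly decreasing; between 3 and 5 its values lie between f(3) = -27 and f(5) = -101, all negative. Therefore f has no root in (3, 5).

f has no root in that interval.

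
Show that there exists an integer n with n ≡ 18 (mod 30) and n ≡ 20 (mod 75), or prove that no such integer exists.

No, no such integer exists.

Reduce both congruences modulo 15, which divides 30 and 75: they say n ≡ 18 (mod 15) and n ≡ 20 (mod 15).
These are incompatible: 18 − 20 = -2 is not divisible by 15.
So no integer satisfies both congruences.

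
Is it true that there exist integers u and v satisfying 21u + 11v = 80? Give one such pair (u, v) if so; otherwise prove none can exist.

21 and 11 are coprime, so 21u + 11v ranges over all of ℤ.
Dividing repeatedly: 21 = 1·11 + 10, 11 = 1·10 + 1, 10 = 10·1 + 0.
Back-substituting, 1 = 11 − 1·10 = 11 − (21 − 1·11) = −21 + 2·11; that is, 21·(-1) + 11·2 = 1.
Times 80: 21·(-80) + 11·160 = 80, so (-80, 160) solves it.
Shifting by a multiple of (11, −21) keeps it a solution: u = -80 + 8·11 = 8, v = 160 − 8·21 = -8.
Check: 21·8 + 11·(-8) = 168 − 88 = 80. ✓

u = 8, v = -8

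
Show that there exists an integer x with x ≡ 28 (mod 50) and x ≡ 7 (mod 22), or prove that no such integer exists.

There is no such integer.

Both moduli are multiples of 2 = gcd(50, 22), so any solution would satisfy x ≡ 28 and x ≡ 7 modulo 2 simultaneously.
However 28 ≡ 0 and 7 ≡ 1 (mod 2), and 0 ≠ 1.
Hence the system has no solution.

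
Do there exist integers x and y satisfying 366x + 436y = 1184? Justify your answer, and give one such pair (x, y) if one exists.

gcd(366, 436) = 2, and 2 divides 1184, so integer solutions exist.
Dividing through by 2 reduces the equation to 183x + 218y = 592.
Euclidean algorithm: 218 = 1·183 + 35, 183 = 5·35 + 8, 35 = 4·8 + 3, 8 = 2·3 + 2, 3 = 1·2 + 1, 2 = 2·1 + 0.
Working back up the chain: 1 = 3 − 1·2 = 3 − (8 − 2·3) = −8 + 3·3 = −8 + 3·(35 − 4·8) = 3·35 − 13·8 = 3·35 − 13·(183 − 5·35) = −13·183 + 68·35 = −13·183 + 68·(218 − 1·183) = 68·218 − 81·183. So 183·(-81) + 218·68 = 1.
Multiplying through by 592: x = (-81)·592 = -47952, y = 68·592 = 40256 is a solution.
Shifting by a multiple of (218, −183) keeps it a solution: x = -47952 + 220·218 = 8, y = 40256 − 220·183 = -4.
Indeed 366·8 + 436·(-4) = 2928 − 1744 = 1184.

x = 8, y = -4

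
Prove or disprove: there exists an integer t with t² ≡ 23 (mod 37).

There is no such integer.

37 is prime, so by Euler's criterion 23 is a square mod 37 iff 23^((37−1)/2) = 23^18 ≡ 1 (mod 37).
Repeated squaring mod 37: 23^2 = 529 ≡ 11; 23^4 ≡ 11² = 121 ≡ 10; 23^8 ≡ 10² = 100 ≡ 26; 23^16 ≡ 26² = 676 ≡ 10.
Since 18 = 16 + 2, 23^18 ≡ 10 · 11; multiplying out mod 37: 10·11 = 110 ≡ 36. Thus 23^18 ≡ 36 ≡ −1 (mod 37).
By Euler's criterion 23 is a quadratic non-residue mod 37: no t satisfies t² ≡ 23 (mod 37).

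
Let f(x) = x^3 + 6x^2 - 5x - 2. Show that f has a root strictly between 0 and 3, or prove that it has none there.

Such a root exists.

f(0) = -2 and f(3) = 64, which have opposite signs.
Since f is a polynomial it is continuous on [0, 3].
By the Intermediate Value Theorem f must vanish at some point of (0, 3).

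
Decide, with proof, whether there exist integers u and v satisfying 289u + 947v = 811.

u = 668, v = -203

289 and 947 are coprime, so 289u + 947v ranges over all of ℤ.
Run the Euclidean algorithm on 947 and 289: 947 = 3·289 + 80, 289 = 3·80 + 49, 80 = 1·49 + 31, 49 = 1·31 + 18, 31 = 1·18 + 13, 18 = 1·13 + 5, 13 = 2·5 + 3, 5 = 1·3 + 2, 3 = 1·2 + 1, 2 = 2·1 + 0.
Unwinding: 1 = 3 − 1·2 = 3 − (5 − 1·3) = −5 + 2·3 = −5 + 2·(13 − 2·5) = 2·13 − 5·5 = 2·13 − 5·(18 − 1·13) = −5·18 + 7·13 = −5·18 + 7·(31 − 1·18) = 7·31 − 12·18 = 7·31 − 12·(49 − 1·31) = −12·49 + 19·31 = −12·49 + 19·(80 − 1·49) = 19·80 − 31·49 = 19·80 − 31·(289 − 3·80) = −31·289 + 112·80 = −31·289 + 112·(947 − 3·289) = 112·947 − 367·289, i.e. 289·(-367) + 947·112 = 1.
Scaling by 811 gives the particular solution (u, v) = (-297637, 90832).
Shifting by a multiple of (947, −289) keeps it a solution: u = -297637 + 315·947 = 668, v = 90832 − 315·289 = -203.
Indeed 289·668 + 947·(-203) = 193052 − 192241 = 811.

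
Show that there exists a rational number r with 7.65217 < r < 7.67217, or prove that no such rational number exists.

r = 23/3

Scale by 3: the interval becomes (22.95651, 23.01651), which contains the integer 23.
Hence 23/3 is a rational number with 7.65217 < 23/3 < 7.67217.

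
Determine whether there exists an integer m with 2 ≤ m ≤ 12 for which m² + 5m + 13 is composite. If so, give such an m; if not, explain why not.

m = 4

At m = 4: 4² + 5·4 + 13 = 49 = 7·7, which is composite.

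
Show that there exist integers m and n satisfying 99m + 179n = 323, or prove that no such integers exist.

m = 34, n = -17

99 and 179 are coprime, so 99m + 179n ranges over all of ℤ.
Run the Euclidean algorithm on 179 and 99: 179 = 1·99 + 80, 99 = 1·80 + 19, 80 = 4·19 + 4, 19 = 4·4 + 3, 4 = 1·3 + 1, 3 = 3·1 + 0.
Unwinding: 1 = 4 − 1·3 = 4 − (19 − 4·4) = −19 + 5·4 = −19 + 5·(80 − 4·19) = 5·80 − 21·19 = 5·80 − 21·(99 − 1·80) = −21·99 + 26·80 = −21·99 + 26·(179 − 1·99) = 26·179 − 47·99, i.e. 99·(-47) + 179·26 = 1.
Scaling by 323 gives the particular solution (m, n) = (-15181, 8398).
Shifting by a multiple of (179, −99) keeps it a solution: m = -15181 + 85·179 = 34, n = 8398 − 85·99 = -17.
Check: 99·34 + 179·(-17) = 3366 − 3043 = 323. ✓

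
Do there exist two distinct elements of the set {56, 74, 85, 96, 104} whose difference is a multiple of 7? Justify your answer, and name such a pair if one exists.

Reduce each element modulo 7: 56↦0, 74↦4, 85↦1, 96↦5, 104↦6.
These 5 residues are pairwise different, hence no difference of two elements is divisible by 7.

No such pair exists.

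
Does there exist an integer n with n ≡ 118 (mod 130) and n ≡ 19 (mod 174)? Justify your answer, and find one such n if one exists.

Both moduli are multiples of 2 = gcd(130, 174), so any solution would satisfy n ≡ 118 and n ≡ 19 modulo 2 simultaneously.
But 118 mod 2 = 0 while 19 mod 2 = 1, a contradiction.
Therefore no such n exists.

No, no such integer exists.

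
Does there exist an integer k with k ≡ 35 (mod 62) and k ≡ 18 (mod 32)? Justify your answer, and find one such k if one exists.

Both moduli are multiples of 2 = gcd(62, 32), so any solution would satisfy k ≡ 35 and k ≡ 18 modulo 2 simultaneously.
But 35 mod 2 = 1 while 18 mod 2 = 0, a contradiction.
So no integer satisfies both congruences.

No, no such integer exists.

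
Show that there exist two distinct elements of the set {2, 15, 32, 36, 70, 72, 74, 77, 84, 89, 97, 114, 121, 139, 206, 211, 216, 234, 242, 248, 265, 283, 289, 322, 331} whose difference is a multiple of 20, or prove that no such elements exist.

Yes: 2 and 242.

2 mod 20 = 2 and 242 mod 20 = 2, so 242 − 2 = 240 = 12·20.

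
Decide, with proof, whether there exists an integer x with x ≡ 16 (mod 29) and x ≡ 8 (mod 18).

x = 422

Since 29 and 18 share no common factor, CRT says the pair of congruences has a solution (unique mod 522).
Any solution of the first congruence is x = 16 + 29t; substituting into the second, 29t ≡ 8 − 16 ≡ 10 (mod 18).
29 ≡ 11 (mod 18), so this reads 11t ≡ 10 (mod 18). Since 11·5 = 55 = 3·18 + 1, the inverse of 11 mod 18 is 5.
Therefore t ≡ 5·10 = 50 ≡ 14 (mod 18).
With t = 14: x = 16 + 29·14 = 422.
Verify: 422 = 14·29 + 16 and 422 = 23·18 + 8. ✓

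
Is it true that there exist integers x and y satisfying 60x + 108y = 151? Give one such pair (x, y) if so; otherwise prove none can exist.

There are no such integers.

Both 60 and 108 are divisible by gcd(60, 108) = 12, hence so is any combination 60x + 108y.
But 151 is not a multiple of 12 (it leaves remainder 7).
Hence no integers x, y satisfy the equation.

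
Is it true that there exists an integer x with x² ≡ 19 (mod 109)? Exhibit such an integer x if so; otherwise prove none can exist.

No, no such integer exists.

Apply Euler's criterion with the prime 109: 19 is a quadratic residue iff 19^54 ≡ 1 (mod 109), and a non-residue iff it is ≡ −1.
Squaring successively (mod 109): 19^2 = 361 ≡ 34; 19^4 ≡ 34² = 1156 ≡ 66; 19^8 ≡ 66² = 4356 ≡ 105; 19^16 ≡ 105² = 11025 ≡ 16; 19^32 ≡ 16² = 256 ≡ 38.
Since 54 = 32 + 16 + 4 + 2, 19^54 ≡ 38 · 16 · 66 · 34; multiplying out mod 109: 38·16 = 608 ≡ 63, then 63·66 = 4158 ≡ 16, then 16·34 = 544 ≡ 108. Thus 19^54 ≡ 108 ≡ −1 (mod 109).
By Euler's criterion 19 is a quadratic non-residue mod 109: no x satisfies x² ≡ 19 (mod 109).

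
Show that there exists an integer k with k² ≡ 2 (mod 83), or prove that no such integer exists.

No such integer exists.

83 is prime, so by Euler's criterion 2 is a square mod 83 iff 2^((83−1)/2) = 2^41 ≡ 1 (mod 83).
Repeated squaring mod 83: 2^2 = 4 ≡ 4; 2^4 ≡ 4² = 16 ≡ 16; 2^8 ≡ 16² = 256 ≡ 7; 2^16 ≡ 7² = 49 ≡ 49; 2^32 ≡ 49² = 2401 ≡ 77.
Since 41 = 32 + 8 + 1, 2^41 ≡ 77 · 7 · 2; multiplying out mod 83: 77·7 = 539 ≡ 41, then 41·2 = 82 ≡ 82. Thus 2^41 ≡ 82 ≡ −1 (mod 83).
By Euler's criterion 2 is a quadratic non-residue mod 83: no k satisfies k² ≡ 2 (mod 83).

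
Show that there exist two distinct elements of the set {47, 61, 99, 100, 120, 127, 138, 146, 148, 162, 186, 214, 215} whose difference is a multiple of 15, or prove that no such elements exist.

Two integers differ by a multiple of 15 exactly when they have the same residue mod 15. The residues are 47↦2, 61↦1, 99↦9, 100↦10, 120↦0, 127↦7, 138↦3, 146↦11, 148↦13, 162↦12, 186↦6, 214↦4, 215↦5.
These 13 residues are pairwise different, hence no difference of two elements is divisible by 15.

No such pair exists.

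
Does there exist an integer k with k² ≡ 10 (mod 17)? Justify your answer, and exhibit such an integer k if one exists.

Squares mod 17 repeat after k = 8 (as (−k)² = k²); for k = 0..8 they are 0, 1, 4, 9, 16, 8, 2, 15, 13.
The set of squares mod 17 is therefore {0, 1, 2, 4, 8, 9, 13, 15, 16}, which does not contain 10.
Hence no integer k has k² ≡ 10 (mod 17).

No such integer exists.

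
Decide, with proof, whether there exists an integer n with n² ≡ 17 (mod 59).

n = 31

Take n = 31. Then 31² = 961 = 16·59 + 17, so 31² ≡ 17 (mod 59).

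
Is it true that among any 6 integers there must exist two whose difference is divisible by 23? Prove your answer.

Take the 6 consecutive integers 71, 72, …, 76: their residues mod 23 are all distinct because 6 ≤ 23.
The differences between them range over 1, …, 5, none of which is divisible by 23.

No; for instance {71, 72, 73, 74, 75, 76} is a counterexample.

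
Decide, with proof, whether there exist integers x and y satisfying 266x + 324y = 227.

gcd(266, 324) = 2, so every integer of the form 266x + 324y is a multiple of 2.
But 227 = 2·113 + 1, so 2 ∤ 227.
Hence no integers x, y satisfy the equation.

No, no such integers exist.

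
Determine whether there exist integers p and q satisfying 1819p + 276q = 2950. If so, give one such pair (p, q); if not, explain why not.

p = 118, q = -767

1819 and 276 are coprime, so 1819p + 276q ranges over all of ℤ.
Run the Euclidean algorithm on 1819 and 276: 1819 = 6·276 + 163, 276 = 1·163 + 113, 163 = 1·113 + 50, 113 = 2·50 + 13, 50 = 3·13 + 11, 13 = 1·11 + 2, 11 = 5·2 + 1, 2 = 2·1 + 0.
Back-substituting, 1 = 11 − 5·2 = 11 − 5·(13 − 1·11) = −5·13 + 6·11 = −5·13 + 6·(50 − 3·13) = 6·50 − 23·13 = 6·50 − 23·(113 − 2·50) = −23·113 + 52·50 = −23·113 + 52·(163 − 1·113) = 52·163 − 75·113 = 52·163 − 75·(276 − 1·163) = −75·276 + 127·163 = −75·276 + 127·(1819 − 6·276) = 127·1819 − 837·276; that is, 1819·127 + 276·(-837) = 1.
Times 2950: 1819·374650 + 276·(-2469150) = 2950, so (374650, -2469150) solves it.
Subtracting 1357·276 from p and adding 1357·1819 to q gives the tidier solution (118, -767).
Indeed 1819·118 + 276·(-767) = 214642 − 211692 = 2950.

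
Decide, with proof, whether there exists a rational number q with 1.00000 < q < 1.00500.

Scale by 201: the interval becomes (201.00000, 202.00500), which contains the integer 202.
Hence 202/201 is a rational number with 1.00000 < 202/201 < 1.00500.

q = 202/201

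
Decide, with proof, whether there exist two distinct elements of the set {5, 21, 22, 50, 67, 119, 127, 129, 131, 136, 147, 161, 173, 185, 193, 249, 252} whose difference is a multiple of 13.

Reduce each element mod 13: 5↦5, 21↦8, 22↦9, 50↦11, 67↦2, 119↦2, 127↦10, 129↦12, 131↦1, 136↦6, 147↦4, 161↦5, 173↦4, 185↦3, 193↦11, 249↦2, 252↦5. The residue 5 repeats (at 5 and 161), and 161 − 5 = 156 = 12·13.

The pair (5, 161) works.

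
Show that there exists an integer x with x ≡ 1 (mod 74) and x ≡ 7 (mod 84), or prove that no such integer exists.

x = 2443

The moduli are not coprime: gcd(74, 84) = 2. Compatibility requires 2 ∣ (7 − 1) = 6, which holds, so solutions exist.
Put x = 1 + 74t, so we need 74t ≡ 6 (mod 84), equivalently (divide by 2) 37t ≡ 3 (mod 42).
Invert 37 mod 42 by the Euclidean algorithm: 42 = 1·37 + 5, 37 = 7·5 + 2, 5 = 2·2 + 1, 2 = 2·1 + 0; back-substituting, 1 = 5 − 2·2 = 5 − 2·(37 − 7·5) = −2·37 + 15·5 = −2·37 + 15·(42 − 1·37) = 15·42 − 17·37. Hence 37·(-17) ≡ 1, so 37⁻¹ ≡ -17 ≡ 25 (mod 42).
Multiplying by 25: t ≡ 25·3 = 75 ≡ 33 (mod 42).
Then x = 1 + 74·33 = 2443.
Verify: 2443 = 33·74 + 1 and 2443 = 29·84 + 7. ✓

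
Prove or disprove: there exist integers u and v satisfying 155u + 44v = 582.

u = 10, v = -22

155 and 44 are coprime, so 155u + 44v ranges over all of ℤ.
Euclidean algorithm: 155 = 3·44 + 23, 44 = 1·23 + 21, 23 = 1·21 + 2, 21 = 10·2 + 1, 2 = 2·1 + 0.
Back-substituting, 1 = 21 − 10·2 = 21 − 10·(23 − 1·21) = −10·23 + 11·21 = −10·23 + 11·(44 − 1·23) = 11·44 − 21·23 = 11·44 − 21·(155 − 3·44) = −21·155 + 74·44; that is, 155·(-21) + 44·74 = 1.
Scaling by 582 gives the particular solution (u, v) = (-12222, 43068).
The general solution is u = -12222 + 44k, v = 43068 − 155k; taking k = 278 gives the smaller pair u = 10, v = -22.
Indeed 155·10 + 44·(-22) = 1550 − 968 = 582.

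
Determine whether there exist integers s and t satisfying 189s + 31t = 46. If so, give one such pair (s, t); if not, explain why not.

Since gcd(189, 31) = 1, every integer is an integer combination of 189 and 31.
Dividing repeatedly: 189 = 6·31 + 3, 31 = 10·3 + 1, 3 = 3·1 + 0.
Working back up the chain: 1 = 31 − 10·3 = 31 − 10·(189 − 6·31) = −10·189 + 61·31. So 189·(-10) + 31·61 = 1.
Multiplying through by 46: s = (-10)·46 = -460, t = 61·46 = 2806 is a solution.
Shifting by a multiple of (31, −189) keeps it a solution: s = -460 + 15·31 = 5, t = 2806 − 15·189 = -29.
Check: 189·5 + 31·(-29) = 945 − 899 = 46. ✓

s = 5, t = -29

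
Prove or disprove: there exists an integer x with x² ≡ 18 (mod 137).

x = 44

x = 44 works: 44² = 1936, and 1936 − 18 = 1918 = 14·137.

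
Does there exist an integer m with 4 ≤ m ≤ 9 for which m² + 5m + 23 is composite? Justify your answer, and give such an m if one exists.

The values for m = 4, 5, …, 9 are 59, 73, 89, 107, 127, 149, and each of these is prime.
So no value in the range makes the expression composite.

There is no such integer m in that range.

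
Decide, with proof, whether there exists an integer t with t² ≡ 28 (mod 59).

t = 21

t = 21 works: 21² = 441, and 441 − 28 = 413 = 7·59.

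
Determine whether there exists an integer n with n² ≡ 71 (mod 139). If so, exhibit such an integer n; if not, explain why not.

n = 99

n = 99 works: 99² = 9801, and 9801 − 71 = 9730 = 70·139.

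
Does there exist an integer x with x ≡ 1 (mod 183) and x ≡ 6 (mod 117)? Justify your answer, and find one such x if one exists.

gcd(183, 117) = 3. If x ≡ 1 (mod 183) and x ≡ 6 (mod 117), then x ≡ 1 (mod 3) and x ≡ 6 (mod 3).
These are incompatible: 1 − 6 = -5 is not divisible by 3.
Therefore no such x exists.

No such integer exists.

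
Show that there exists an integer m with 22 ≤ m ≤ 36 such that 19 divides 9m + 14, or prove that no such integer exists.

For m = 22, 23, …, 27 the values 212, 221, 230, 239, 248, 257 are not multiples of 19. m = 28 works, since 9·28 + 14 = 266 = 14·19.

m = 28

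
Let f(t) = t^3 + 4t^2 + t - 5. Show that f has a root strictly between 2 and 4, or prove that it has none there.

The endpoint values f(2) = 21 and f(4) = 127 are both positive. Claim: f(t) > 0 for every t in (2, 4).
Shift to the endpoint 2: with t = 2 + u (0 < u < 2), one computes f(2 + u) = u^3 + 10u^2 + 29u + 21.
All 4 nonzero coefficients of this polynomial in u are positive; hence for u > 0 the value is a sum of positive terms (the constant 21 among them).
Therefore f(t) > 0 throughout (2, 4), and f has no zero there.

No such root exists.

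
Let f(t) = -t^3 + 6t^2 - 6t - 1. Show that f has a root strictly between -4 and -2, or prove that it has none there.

No.

The endpoint values f(-4) = 183 and f(-2) = 43 are both positive. Claim: f(t) > 0 for every t in (-4, -2).
Substitute t = -2 − u, where 0 < u < 2 on the interval. Expanding, f(-2 − u) = u^3 + 12u^2 + 42u + 43.
All 4 nonzero coefficients of this polynomial in u are positive; hence for u > 0 the value is a sum of positive terms (the constant 43 among them).
So f is strictly positive on (-4, -2); no root exists in the interval.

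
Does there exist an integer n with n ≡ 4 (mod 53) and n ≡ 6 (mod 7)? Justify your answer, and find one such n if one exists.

n = 216

The moduli 53 and 7 are coprime, so by the Chinese Remainder Theorem a unique solution modulo 371 exists.
Write n = 4 + 53t and require 4 + 53t ≡ 6 (mod 7), i.e. 53t ≡ 2 (mod 7).
53 ≡ 4 (mod 7), so this reads 4t ≡ 2 (mod 7). Since 4·2 = 8 = 1·7 + 1, the inverse of 4 mod 7 is 2.
Multiplying by 2: t ≡ 2·2 = 4 (mod 7).
Taking t = 4 gives n = 4 + 53·4 = 216.
Indeed 216 ≡ 4 (mod 53) and 216 ≡ 6 (mod 7).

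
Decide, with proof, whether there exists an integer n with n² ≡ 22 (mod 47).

47 is prime, so by Euler's criterion 22 is a square mod 47 iff 22^((47−1)/2) = 22^23 ≡ 1 (mod 47).
Squaring successively (mod 47): 22^2 = 484 ≡ 14; 22^4 ≡ 14² = 196 ≡ 8; 22^8 ≡ 8² = 64 ≡ 17; 22^16 ≡ 17² = 289 ≡ 7.
Since 23 = 16 + 4 + 2 + 1, 22^23 ≡ 7 · 8 · 14 · 22; multiplying out mod 47: 7·8 = 56 ≡ 9, then 9·14 = 126 ≡ 32, then 32·22 = 704 ≡ 46. Thus 22^23 ≡ 46 ≡ −1 (mod 47).
The value −1 means 22 is a non-residue modulo 47, so n² ≡ 22 (mod 47) is impossible.

No such integer exists.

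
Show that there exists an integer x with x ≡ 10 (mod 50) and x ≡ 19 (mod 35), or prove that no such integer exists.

Both moduli are multiples of 5 = gcd(50, 35), so any solution would satisfy x ≡ 10 and x ≡ 19 modulo 5 simultaneously.
However 10 ≡ 0 and 19 ≡ 4 (mod 5), and 0 ≠ 4.
Hence the system has no solution.

There is no such integer.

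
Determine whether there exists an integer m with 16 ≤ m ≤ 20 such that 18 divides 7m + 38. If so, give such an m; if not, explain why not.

No such integer m in that range exists.

For m = 16, 17, …, 20 the values of 7m + 38 modulo 18 are 6, 13, 2, 9, 16 respectively.
Since 0 is absent from this list, 18 ∤ 7m + 38 for every m with 16 ≤ m ≤ 20.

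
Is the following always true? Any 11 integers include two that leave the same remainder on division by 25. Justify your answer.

No; for instance {67, 68, 69, 70, 71, 72, 73, 74, 75, 76, 77} is a counterexample.

Try 11 consecutive integers, 67, 68, …, 77. Their remainders mod 25 are 17, 18, 19, 20, 21, 22, 23, 24, 0, 1, 2 — pairwise different, as any 11 ≤ 25 consecutive integers have distinct residues.
So no two of them leave the same remainder on division by 25; the claim fails for this set.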